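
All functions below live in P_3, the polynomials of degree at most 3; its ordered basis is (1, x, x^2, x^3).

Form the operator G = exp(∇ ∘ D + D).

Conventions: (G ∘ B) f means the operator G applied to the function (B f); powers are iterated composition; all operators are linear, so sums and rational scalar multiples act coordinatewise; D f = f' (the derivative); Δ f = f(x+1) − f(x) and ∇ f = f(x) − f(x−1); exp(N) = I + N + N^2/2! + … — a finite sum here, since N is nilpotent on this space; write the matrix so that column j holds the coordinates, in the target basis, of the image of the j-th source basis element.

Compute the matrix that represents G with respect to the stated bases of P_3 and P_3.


the matrix is [[1, 1, 3, 4]; [0, 1, 2, 9]; [0, 0, 1, 3]; [0, 0, 0, 1]] (rows listed top to bottom)

image of 1: 1
image of x: x + 1
image of x^2: x^2 + 2x + 3
image of x^3: x^3 + 3x^2 + 9x + 4
each image's coordinates form column j of the matrix


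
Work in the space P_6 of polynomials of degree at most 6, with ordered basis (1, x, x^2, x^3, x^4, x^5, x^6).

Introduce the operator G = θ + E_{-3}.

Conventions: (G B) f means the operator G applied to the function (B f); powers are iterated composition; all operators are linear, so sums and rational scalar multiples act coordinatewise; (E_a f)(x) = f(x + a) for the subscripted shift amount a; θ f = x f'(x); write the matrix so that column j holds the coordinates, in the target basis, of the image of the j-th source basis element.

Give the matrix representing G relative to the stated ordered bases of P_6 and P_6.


the matrix is [[1, -3, 9, -27, 81, -243, 729]; [0, 2, -6, 27, -108, 405, -1458]; [0, 0, 3, -9, 54, -270, 1215]; [0, 0, 0, 4, -12, 90, -540]; [0, 0, 0, 0, 5, -15, 135]; [0, 0, 0, 0, 0, 6, -18]; [0, 0, 0, 0, 0, 0, 7]] (rows listed top to bottom)

image of 1: 1
image of x: 2x - 3
image of x^2: 3x^2 - 6x + 9
image of x^3: 4x^3 - 9x^2 + 27x - 27
image of x^4: 5x^4 - 12x^3 + 54x^2 - 108x + 81
image of x^5: 6x^5 - 15x^4 + 90x^3 - 270x^2 + 405x - 243
image of x^6: 7x^6 - 18x^5 + 135x^4 - 540x^3 + 1215x^2 - 1458x + 729
each image's coordinates form column j of the matrix


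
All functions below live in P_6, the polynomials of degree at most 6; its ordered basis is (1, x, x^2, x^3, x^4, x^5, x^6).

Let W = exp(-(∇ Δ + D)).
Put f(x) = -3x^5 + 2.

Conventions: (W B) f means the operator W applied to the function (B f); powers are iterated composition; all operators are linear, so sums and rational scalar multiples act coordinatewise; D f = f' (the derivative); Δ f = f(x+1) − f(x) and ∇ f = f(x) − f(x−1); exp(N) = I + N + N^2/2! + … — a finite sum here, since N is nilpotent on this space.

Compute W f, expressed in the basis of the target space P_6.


order-1 term: 15x^4 + 60x^3 + 30x
order-2 term: -30x^3 - 180x^2 - 180x - 30
order-3 term: 30x^2 + 180x + 180
order-4 term: -15x - 60
order-5 term: 3
the series for exp(-(∇ Δ + D)) f terminates at order 5
exp(-(∇ Δ + D)) f = -3x^5 + 15x^4 + 30x^3 - 150x^2 + 15x + 95

the result is g(x) = -3x^5 + 15x^4 + 30x^3 - 150x^2 + 15x + 95


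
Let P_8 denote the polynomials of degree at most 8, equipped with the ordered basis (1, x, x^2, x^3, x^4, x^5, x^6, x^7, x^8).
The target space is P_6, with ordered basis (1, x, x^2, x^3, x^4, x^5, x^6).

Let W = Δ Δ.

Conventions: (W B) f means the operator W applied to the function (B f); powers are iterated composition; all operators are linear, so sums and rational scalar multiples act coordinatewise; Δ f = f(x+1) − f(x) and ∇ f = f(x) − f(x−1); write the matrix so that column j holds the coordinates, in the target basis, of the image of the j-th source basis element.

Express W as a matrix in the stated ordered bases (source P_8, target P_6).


the matrix is [[0, 0, 2, 6, 14, 30, 62, 126, 254]; [0, 0, 0, 6, 24, 70, 180, 434, 1008]; [0, 0, 0, 0, 12, 60, 210, 630, 1736]; [0, 0, 0, 0, 0, 20, 120, 490, 1680]; [0, 0, 0, 0, 0, 0, 30, 210, 980]; [0, 0, 0, 0, 0, 0, 0, 42, 336]; [0, 0, 0, 0, 0, 0, 0, 0, 56]] (rows listed top to bottom)

image of 1: 0
image of x: 0
image of x^2: 2
image of x^3: 6x + 6
image of x^4: 12x^2 + 24x + 14
image of x^5: 20x^3 + 60x^2 + 70x + 30
image of x^6: 30x^4 + 120x^3 + 210x^2 + 180x + 62
image of x^7: 42x^5 + 210x^4 + 490x^3 + 630x^2 + 434x + 126
image of x^8: 56x^6 + 336x^5 + 980x^4 + 1680x^3 + 1736x^2 + 1008x + 254
each image's coordinates form column j of the matrix


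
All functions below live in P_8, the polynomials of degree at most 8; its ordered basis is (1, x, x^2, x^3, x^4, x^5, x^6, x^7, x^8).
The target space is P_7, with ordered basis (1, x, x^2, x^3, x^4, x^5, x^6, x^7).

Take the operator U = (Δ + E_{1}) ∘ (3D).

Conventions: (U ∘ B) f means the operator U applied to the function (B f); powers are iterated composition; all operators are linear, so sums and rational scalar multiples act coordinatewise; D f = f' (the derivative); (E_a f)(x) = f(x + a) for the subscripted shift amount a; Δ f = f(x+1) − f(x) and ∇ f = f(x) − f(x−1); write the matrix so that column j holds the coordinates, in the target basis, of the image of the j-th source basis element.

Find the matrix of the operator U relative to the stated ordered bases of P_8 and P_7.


image of 1: 0
image of x: 3
image of x^2: 6x + 12
image of x^3: 9x^2 + 36x + 18
image of x^4: 12x^3 + 72x^2 + 72x + 24
image of x^5: 15x^4 + 120x^3 + 180x^2 + 120x + 30
image of x^6: 18x^5 + 180x^4 + 360x^3 + 360x^2 + 180x + 36
image of x^7: 21x^6 + 252x^5 + 630x^4 + 840x^3 + 630x^2 + 252x + 42
image of x^8: 24x^7 + 336x^6 + 1008x^5 + 1680x^4 + 1680x^3 + 1008x^2 + 336x + 48
each image's coordinates form column j of the matrix

the matrix is [[0, 3, 12, 18, 24, 30, 36, 42, 48]; [0, 0, 6, 36, 72, 120, 180, 252, 336]; [0, 0, 0, 9, 72, 180, 360, 630, 1008]; [0, 0, 0, 0, 12, 120, 360, 840, 1680]; [0, 0, 0, 0, 0, 15, 180, 630, 1680]; [0, 0, 0, 0, 0, 0, 18, 252, 1008]; [0, 0, 0, 0, 0, 0, 0, 21, 336]; [0, 0, 0, 0, 0, 0, 0, 0, 24]] (rows listed top to bottom)


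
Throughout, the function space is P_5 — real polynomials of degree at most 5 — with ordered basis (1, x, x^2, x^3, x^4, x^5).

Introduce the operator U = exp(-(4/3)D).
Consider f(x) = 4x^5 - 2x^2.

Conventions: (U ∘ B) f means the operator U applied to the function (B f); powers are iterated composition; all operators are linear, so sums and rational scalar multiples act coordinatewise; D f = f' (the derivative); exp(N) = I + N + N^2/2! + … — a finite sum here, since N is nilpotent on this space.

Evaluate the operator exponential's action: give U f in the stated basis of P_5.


order-1 term: -(80/3)x^4 + (16/3)x
order-2 term: (640/9)x^3 - 32/9
order-3 term: -(2560/27)x^2
order-4 term: (5120/81)x
order-5 term: -4096/243
the series for exp(-(4/3)D) f terminates at order 5
exp(-(4/3)D) f = 4x^5 - (80/3)x^4 + (640/9)x^3 - (2614/27)x^2 + (5552/81)x - 4960/243

the image equals g(x) = 4x^5 - (80/3)x^4 + (640/9)x^3 - (2614/27)x^2 + (5552/81)x - 4960/243


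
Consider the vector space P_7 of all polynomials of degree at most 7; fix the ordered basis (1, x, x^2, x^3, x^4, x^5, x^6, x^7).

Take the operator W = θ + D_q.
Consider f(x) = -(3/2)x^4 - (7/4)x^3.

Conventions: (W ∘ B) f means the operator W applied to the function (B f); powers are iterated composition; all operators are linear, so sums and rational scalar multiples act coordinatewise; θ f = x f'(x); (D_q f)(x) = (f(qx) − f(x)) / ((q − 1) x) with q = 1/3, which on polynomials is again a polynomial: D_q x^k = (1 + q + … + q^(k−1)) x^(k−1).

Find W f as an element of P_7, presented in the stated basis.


θ f = -6x^4 - (21/4)x^3
D_q f = -(20/9)x^3 - (91/36)x^2
(θ + D_q) f = -6x^4 - (269/36)x^3 - (91/36)x^2

g(x) = -6x^4 - (269/36)x^3 - (91/36)x^2


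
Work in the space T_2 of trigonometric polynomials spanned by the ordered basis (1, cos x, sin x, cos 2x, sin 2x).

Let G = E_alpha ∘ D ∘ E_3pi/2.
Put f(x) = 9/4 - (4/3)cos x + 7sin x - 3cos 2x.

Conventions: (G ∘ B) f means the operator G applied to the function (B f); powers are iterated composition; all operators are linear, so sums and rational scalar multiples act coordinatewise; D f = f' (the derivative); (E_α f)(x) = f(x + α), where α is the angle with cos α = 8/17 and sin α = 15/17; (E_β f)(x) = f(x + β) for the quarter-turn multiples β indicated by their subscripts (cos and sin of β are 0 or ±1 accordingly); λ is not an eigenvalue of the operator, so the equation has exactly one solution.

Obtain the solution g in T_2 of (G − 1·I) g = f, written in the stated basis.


write g with unknown coordinates in the stated basis and equate coefficients in (G − 1·I) g = f
solving from the highest basis element down gives g = -9/4 - (31/6)cos x - (83/18)sin x - (573/485)cos 2x - (966/485)sin 2x
check: G g = -(13/2)cos x + (43/18)sin x - (2028/485)cos 2x - (966/485)sin 2x
so G g − 1·g = 9/4 - (4/3)cos x + 7sin x - 3cos 2x = f ✓

g(x) = -9/4 - (31/6)cos x - (83/18)sin x - (573/485)cos 2x - (966/485)sin 2x


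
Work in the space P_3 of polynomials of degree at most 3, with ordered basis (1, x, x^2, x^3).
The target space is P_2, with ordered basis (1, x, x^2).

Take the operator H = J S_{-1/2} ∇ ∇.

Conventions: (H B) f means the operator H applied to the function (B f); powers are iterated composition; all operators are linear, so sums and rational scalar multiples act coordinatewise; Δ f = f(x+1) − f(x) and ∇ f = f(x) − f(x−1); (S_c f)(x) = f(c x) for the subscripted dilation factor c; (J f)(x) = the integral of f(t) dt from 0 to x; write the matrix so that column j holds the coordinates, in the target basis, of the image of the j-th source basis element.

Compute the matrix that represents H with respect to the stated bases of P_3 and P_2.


the matrix is [[0, 0, 0, 0]; [0, 0, 2, -6]; [0, 0, 0, -3/2]] (rows listed top to bottom)

image of 1: 0
image of x: 0
image of x^2: 2x
image of x^3: -(3/2)x^2 - 6x
each image's coordinates form column j of the matrix


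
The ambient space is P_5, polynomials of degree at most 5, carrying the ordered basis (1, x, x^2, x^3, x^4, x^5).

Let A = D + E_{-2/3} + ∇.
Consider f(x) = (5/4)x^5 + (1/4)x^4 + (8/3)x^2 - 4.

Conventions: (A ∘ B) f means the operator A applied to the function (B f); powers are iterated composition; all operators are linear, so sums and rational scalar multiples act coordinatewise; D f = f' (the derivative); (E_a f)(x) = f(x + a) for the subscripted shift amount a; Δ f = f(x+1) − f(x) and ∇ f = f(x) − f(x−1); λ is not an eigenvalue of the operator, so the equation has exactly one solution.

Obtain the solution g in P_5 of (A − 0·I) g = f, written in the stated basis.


the result is g(x) = (5/4)x^5 - (97/12)x^4 + (901/18)x^3 - (6299/27)x^2 + (237595/324)x - 560923/486

write g with unknown coordinates in the stated basis and equate coefficients in (A − 0·I) g = f
solving from the highest basis element down gives g = (5/4)x^5 - (97/12)x^4 + (901/18)x^3 - (6299/27)x^2 + (237595/324)x - 560923/486
check: A g = (5/4)x^5 + (1/4)x^4 + (8/3)x^2 - 4
so A g − 0·g = (5/4)x^5 + (1/4)x^4 + (8/3)x^2 - 4 = f ✓


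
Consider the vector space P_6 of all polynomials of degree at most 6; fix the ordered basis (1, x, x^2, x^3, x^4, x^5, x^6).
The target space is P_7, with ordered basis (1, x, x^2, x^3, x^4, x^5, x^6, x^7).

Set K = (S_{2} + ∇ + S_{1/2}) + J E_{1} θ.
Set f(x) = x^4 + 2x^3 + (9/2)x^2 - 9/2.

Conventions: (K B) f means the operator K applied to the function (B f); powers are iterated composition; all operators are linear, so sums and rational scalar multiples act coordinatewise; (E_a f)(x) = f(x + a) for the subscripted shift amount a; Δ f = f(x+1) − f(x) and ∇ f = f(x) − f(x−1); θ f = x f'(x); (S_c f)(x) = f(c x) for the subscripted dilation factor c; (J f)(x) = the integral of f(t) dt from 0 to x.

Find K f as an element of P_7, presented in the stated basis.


g(x) = (4/5)x^5 + (345/16)x^4 + (149/4)x^3 + (361/8)x^2 + 26x - 25/2

S_{2} f = 16x^4 + 16x^3 + 18x^2 - 9/2
∇ f = 4x^3 + 7x - 7/2
S_{1/2} f = (1/16)x^4 + (1/4)x^3 + (9/8)x^2 - 9/2
(S_{2} + ∇ + S_{1/2}) f = (257/16)x^4 + (81/4)x^3 + (153/8)x^2 + 7x - 25/2
θ f = 4x^4 + 6x^3 + 9x^2
E_{1} θ f = 4x^4 + 22x^3 + 51x^2 + 52x + 19
J E_{1} θ f = (4/5)x^5 + (11/2)x^4 + 17x^3 + 26x^2 + 19x
((S_{2} + ∇ + S_{1/2}) + J E_{1} θ) f = (4/5)x^5 + (345/16)x^4 + (149/4)x^3 + (361/8)x^2 + 26x - 25/2


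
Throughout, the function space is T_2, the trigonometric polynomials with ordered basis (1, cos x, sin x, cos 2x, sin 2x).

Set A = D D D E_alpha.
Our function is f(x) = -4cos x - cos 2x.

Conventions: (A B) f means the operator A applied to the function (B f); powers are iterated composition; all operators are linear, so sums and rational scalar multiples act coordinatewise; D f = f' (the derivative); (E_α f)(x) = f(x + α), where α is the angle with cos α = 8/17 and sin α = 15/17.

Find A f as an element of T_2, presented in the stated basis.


g(x) = -(60/17)cos x - (32/17)sin x - (1920/289)cos 2x + (1288/289)sin 2x

E_alpha f = -(32/17)cos x + (60/17)sin x + (161/289)cos 2x + (240/289)sin 2x
D E_alpha f = (60/17)cos x + (32/17)sin x + (480/289)cos 2x - (322/289)sin 2x
D D E_alpha f = (32/17)cos x - (60/17)sin x - (644/289)cos 2x - (960/289)sin 2x
D D D E_alpha f = -(60/17)cos x - (32/17)sin x - (1920/289)cos 2x + (1288/289)sin 2x


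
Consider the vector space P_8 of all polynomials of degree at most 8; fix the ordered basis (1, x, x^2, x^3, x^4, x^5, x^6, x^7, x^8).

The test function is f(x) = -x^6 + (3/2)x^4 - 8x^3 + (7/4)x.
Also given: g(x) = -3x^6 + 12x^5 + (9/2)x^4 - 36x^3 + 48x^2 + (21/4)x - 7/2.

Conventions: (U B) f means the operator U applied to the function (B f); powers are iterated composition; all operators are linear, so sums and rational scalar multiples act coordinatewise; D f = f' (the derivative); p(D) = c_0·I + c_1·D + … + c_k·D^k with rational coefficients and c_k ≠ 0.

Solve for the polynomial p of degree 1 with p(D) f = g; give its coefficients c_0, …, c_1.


c_0 = 3, c_1 = -2

D^0 f = -x^6 + (3/2)x^4 - 8x^3 + (7/4)x
D^1 f = -6x^5 + 6x^3 - 24x^2 + 7/4
matching coefficients of g against c_0 f + c_1 Df + … from the top degree down determines the c_i
solution: c_0 = 3, c_1 = -2


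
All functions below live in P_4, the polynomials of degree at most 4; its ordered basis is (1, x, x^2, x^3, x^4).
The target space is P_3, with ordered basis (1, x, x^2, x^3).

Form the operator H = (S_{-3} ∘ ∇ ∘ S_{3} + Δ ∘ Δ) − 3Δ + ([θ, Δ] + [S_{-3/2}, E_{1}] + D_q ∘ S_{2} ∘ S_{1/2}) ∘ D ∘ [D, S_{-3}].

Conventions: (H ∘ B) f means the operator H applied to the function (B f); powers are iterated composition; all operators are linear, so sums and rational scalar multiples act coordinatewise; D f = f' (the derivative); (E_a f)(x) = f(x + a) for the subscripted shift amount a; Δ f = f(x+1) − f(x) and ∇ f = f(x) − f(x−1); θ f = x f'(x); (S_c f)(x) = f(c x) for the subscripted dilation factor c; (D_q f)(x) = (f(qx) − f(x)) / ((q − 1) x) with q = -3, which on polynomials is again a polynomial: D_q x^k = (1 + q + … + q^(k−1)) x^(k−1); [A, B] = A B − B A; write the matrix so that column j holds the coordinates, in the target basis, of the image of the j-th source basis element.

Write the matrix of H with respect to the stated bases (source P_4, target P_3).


the matrix is [[0, 0, -10, -510, -4282]; [0, 0, -60, 240, -15864]; [0, 0, 0, 720, -4380]; [0, 0, 0, 0, -8760]] (rows listed top to bottom)

image of 1: 0
image of x: 0
image of x^2: -60x - 10
image of x^3: 720x^2 + 240x - 510
image of x^4: -8760x^3 - 4380x^2 - 15864x - 4282
each image's coordinates form column j of the matrix


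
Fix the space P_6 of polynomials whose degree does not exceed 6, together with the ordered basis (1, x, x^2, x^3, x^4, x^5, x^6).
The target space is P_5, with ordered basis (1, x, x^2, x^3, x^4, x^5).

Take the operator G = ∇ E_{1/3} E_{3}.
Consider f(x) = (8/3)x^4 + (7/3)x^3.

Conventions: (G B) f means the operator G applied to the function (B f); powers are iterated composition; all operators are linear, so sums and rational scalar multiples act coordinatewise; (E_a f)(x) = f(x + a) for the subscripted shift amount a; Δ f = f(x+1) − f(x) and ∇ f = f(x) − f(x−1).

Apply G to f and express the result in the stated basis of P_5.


g(x) = (32/3)x^3 + (293/3)x^2 + (2693/9)x + 24863/81

E_{3} f = (8/3)x^4 + (103/3)x^3 + 165x^2 + 351x + 279
E_{1/3} E_{3} f = (8/3)x^4 + (341/9)x^3 + (1810/9)x^2 + (38300/81)x + 101000/243
∇ E_{1/3} E_{3} f = (32/3)x^3 + (293/3)x^2 + (2693/9)x + 24863/81


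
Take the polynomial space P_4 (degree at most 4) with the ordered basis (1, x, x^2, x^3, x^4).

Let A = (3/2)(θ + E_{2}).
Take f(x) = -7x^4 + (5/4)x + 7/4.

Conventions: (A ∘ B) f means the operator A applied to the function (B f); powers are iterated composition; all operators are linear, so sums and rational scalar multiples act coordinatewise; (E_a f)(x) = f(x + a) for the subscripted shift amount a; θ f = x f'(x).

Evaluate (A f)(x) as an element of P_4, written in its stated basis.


the image equals g(x) = -(105/2)x^4 - 84x^3 - 252x^2 - (1329/4)x - 1293/8

θ f = -28x^4 + (5/4)x
E_{2} f = -7x^4 - 56x^3 - 168x^2 - (891/4)x - 431/4
(θ + E_{2}) f = -35x^4 - 56x^3 - 168x^2 - (443/2)x - 431/4
((3/2)(θ + E_{2})) f = -(105/2)x^4 - 84x^3 - 252x^2 - (1329/4)x - 1293/8


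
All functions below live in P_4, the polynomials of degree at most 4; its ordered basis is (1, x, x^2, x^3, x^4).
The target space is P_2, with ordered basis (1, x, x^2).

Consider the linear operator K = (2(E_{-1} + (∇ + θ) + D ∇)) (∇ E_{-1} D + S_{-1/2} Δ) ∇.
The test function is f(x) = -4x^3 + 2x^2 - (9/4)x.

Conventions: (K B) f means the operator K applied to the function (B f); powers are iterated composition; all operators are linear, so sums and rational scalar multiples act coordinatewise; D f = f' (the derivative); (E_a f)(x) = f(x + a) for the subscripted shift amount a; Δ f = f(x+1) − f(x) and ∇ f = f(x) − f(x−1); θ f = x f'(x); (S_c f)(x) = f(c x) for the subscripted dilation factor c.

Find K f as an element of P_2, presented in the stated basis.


∇ f = -12x^2 + 16x - 33/4
D ∇ f = -24x + 16
E_{-1} D ∇ f = -24x + 40
∇ E_{-1} D ∇ f = -24
Δ ∇ f = -24x + 4
S_{-1/2} Δ ∇ f = 12x + 4
(∇ E_{-1} D + S_{-1/2} Δ) ∇ f = 12x - 20
E_{-1} (∇ E_{-1} D + S_{-1/2} Δ) ∇ f = 12x - 32
∇ (∇ E_{-1} D + S_{-1/2} Δ) ∇ f = 12
θ (∇ E_{-1} D + S_{-1/2} Δ) ∇ f = 12x
(∇ + θ) (∇ E_{-1} D + S_{-1/2} Δ) ∇ f = 12x + 12
∇ (∇ E_{-1} D + S_{-1/2} Δ) ∇ f = 12
D ∇ (∇ E_{-1} D + S_{-1/2} Δ) ∇ f = 0
(E_{-1} + (∇ + θ) + D ∇) (∇ E_{-1} D + S_{-1/2} Δ) ∇ f = 24x - 20
(2(E_{-1} + (∇ + θ) + D ∇)) (∇ E_{-1} D + S_{-1/2} Δ) ∇ f = 48x - 40

g(x) = 48x - 40


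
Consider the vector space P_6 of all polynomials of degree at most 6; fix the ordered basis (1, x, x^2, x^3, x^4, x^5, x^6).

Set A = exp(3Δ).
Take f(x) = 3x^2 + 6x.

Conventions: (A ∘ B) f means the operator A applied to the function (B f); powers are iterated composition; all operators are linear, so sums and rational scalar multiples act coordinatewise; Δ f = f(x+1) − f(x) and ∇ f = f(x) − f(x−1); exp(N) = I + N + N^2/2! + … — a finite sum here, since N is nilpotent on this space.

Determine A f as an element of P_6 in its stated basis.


order-1 term: 18x + 27
order-2 term: 27
the series for exp(3Δ) f terminates at order 2
exp(3Δ) f = 3x^2 + 24x + 54

the result is g(x) = 3x^2 + 24x + 54


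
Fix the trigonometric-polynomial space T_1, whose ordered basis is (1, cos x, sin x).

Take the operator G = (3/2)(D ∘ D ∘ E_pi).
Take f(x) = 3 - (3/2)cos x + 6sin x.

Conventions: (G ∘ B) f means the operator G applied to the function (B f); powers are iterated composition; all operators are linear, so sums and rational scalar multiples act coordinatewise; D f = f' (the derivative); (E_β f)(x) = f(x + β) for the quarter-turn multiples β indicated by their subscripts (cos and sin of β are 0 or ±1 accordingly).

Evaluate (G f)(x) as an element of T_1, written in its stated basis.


g(x) = -(9/4)cos x + 9sin x

E_pi f = 3 + (3/2)cos x - 6sin x
D E_pi f = -6cos x - (3/2)sin x
D D E_pi f = -(3/2)cos x + 6sin x
((3/2)(D ∘ D ∘ E_pi)) f = -(9/4)cos x + 9sin x


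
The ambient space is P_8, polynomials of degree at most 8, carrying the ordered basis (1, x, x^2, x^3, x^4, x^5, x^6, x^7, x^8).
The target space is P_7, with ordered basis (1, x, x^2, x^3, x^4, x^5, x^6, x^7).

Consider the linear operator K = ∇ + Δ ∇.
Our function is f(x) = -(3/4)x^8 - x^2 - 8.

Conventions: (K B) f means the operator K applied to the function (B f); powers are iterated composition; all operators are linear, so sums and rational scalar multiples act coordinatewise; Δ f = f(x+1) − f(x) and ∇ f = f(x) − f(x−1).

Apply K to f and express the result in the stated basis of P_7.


the image equals g(x) = -6x^7 - 21x^6 - 42x^5 - (105/2)x^4 - 42x^3 - 21x^2 - 8x - 7/4

∇ f = -6x^7 + 21x^6 - 42x^5 + (105/2)x^4 - 42x^3 + 21x^2 - 8x + 7/4
∇ f = -6x^7 + 21x^6 - 42x^5 + (105/2)x^4 - 42x^3 + 21x^2 - 8x + 7/4
Δ ∇ f = -42x^6 - 105x^4 - 42x^2 - 7/2
(∇ + Δ ∇) f = -6x^7 - 21x^6 - 42x^5 - (105/2)x^4 - 42x^3 - 21x^2 - 8x - 7/4


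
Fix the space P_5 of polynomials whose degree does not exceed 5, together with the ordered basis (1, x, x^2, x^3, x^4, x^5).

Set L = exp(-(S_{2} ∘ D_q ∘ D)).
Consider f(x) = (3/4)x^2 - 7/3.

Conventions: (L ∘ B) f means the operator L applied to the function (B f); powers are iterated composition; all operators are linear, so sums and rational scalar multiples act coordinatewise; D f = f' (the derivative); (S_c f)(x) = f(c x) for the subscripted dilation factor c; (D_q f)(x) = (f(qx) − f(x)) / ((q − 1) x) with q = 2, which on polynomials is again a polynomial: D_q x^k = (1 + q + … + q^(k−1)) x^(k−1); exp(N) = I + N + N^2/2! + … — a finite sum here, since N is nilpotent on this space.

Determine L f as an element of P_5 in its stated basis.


the image equals g(x) = (3/4)x^2 - 23/6

order-1 term: -3/2
the series for exp(-(S_{2} ∘ D_q ∘ D)) f terminates at order 1
exp(-(S_{2} ∘ D_q ∘ D)) f = (3/4)x^2 - 23/6


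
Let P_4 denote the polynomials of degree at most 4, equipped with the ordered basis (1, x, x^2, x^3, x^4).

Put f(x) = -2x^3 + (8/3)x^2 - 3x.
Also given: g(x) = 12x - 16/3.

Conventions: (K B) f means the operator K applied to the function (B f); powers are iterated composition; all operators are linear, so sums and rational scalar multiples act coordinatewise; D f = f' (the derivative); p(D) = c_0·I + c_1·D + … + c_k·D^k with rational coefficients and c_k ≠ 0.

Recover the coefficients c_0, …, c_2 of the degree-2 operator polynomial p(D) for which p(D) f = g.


D^0 f = -2x^3 + (8/3)x^2 - 3x
D^1 f = -6x^2 + (16/3)x - 3
D^2 f = -12x + 16/3
matching coefficients of g against c_0 f + c_1 Df + … from the top degree down determines the c_i
solution: c_0 = 0, c_1 = 0, c_2 = -1

c_0 = 0, c_1 = 0, c_2 = -1


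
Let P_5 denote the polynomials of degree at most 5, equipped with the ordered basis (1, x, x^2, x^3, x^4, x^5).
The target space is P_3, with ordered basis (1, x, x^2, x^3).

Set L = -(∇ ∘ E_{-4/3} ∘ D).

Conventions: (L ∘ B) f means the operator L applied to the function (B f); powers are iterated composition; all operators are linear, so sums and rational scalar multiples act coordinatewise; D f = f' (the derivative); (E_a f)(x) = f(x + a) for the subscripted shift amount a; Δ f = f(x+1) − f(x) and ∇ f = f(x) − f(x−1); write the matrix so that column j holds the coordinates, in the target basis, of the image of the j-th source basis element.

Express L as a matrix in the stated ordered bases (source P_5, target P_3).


image of 1: 0
image of x: 0
image of x^2: -2
image of x^3: -6x + 11
image of x^4: -12x^2 + 44x - 124/3
image of x^5: -20x^3 + 110x^2 - (620/3)x + 3575/27
each image's coordinates form column j of the matrix

the matrix is [[0, 0, -2, 11, -124/3, 3575/27]; [0, 0, 0, -6, 44, -620/3]; [0, 0, 0, 0, -12, 110]; [0, 0, 0, 0, 0, -20]] (rows listed top to bottom)


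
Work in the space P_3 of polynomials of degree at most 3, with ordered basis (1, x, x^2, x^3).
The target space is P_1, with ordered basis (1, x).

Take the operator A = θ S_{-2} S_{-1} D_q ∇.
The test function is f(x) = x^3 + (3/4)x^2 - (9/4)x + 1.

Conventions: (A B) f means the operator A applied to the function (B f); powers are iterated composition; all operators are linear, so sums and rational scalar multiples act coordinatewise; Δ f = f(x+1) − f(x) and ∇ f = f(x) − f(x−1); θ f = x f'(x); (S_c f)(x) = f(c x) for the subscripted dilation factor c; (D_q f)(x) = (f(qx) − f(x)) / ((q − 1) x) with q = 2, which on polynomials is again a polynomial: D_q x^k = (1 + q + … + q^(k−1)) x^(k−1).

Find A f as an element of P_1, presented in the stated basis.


∇ f = 3x^2 - (3/2)x - 2
D_q ∇ f = 9x - 3/2
S_{-1} D_q ∇ f = -9x - 3/2
S_{-2} (S_{-1} D_q ∇) f = 18x - 3/2
θ S_{-2} (S_{-1} D_q ∇) f = 18x

g(x) = 18x


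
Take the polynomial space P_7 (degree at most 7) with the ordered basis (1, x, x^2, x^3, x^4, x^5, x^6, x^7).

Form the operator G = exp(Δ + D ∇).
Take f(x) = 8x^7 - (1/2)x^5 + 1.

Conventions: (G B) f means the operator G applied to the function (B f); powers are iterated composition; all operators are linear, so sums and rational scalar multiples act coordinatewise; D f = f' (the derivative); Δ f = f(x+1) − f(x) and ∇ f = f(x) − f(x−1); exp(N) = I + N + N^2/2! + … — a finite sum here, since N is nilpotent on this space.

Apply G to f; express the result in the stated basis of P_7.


g(x) = 8x^7 + 56x^6 + (1343/2)x^5 + (4475/2)x^4 + 12020x^3 + 17936x^2 + (87033/2)x + 32071/2

order-1 term: 56x^6 + 504x^5 - (1125/2)x^4 + 1385x^3 - 662x^2 + (759/2)x - 46
order-2 term: 168x^5 + 2520x^4 + 5315x^3 - 5925x^2 + (26897/2)x - 8813/2
order-3 term: 280x^4 + 5040x^3 + 19315x^2 + 6675x - 2019/2
order-4 term: 280x^3 + 5040x^2 + (40875/2)x + 13985
order-5 term: 168x^2 + 2520x + 13999/2
order-6 term: 56x + 504
order-7 term: 8
the series for exp(Δ + D ∇) f terminates at order 7
exp(Δ + D ∇) f = 8x^7 + 56x^6 + (1343/2)x^5 + (4475/2)x^4 + 12020x^3 + 17936x^2 + (87033/2)x + 32071/2


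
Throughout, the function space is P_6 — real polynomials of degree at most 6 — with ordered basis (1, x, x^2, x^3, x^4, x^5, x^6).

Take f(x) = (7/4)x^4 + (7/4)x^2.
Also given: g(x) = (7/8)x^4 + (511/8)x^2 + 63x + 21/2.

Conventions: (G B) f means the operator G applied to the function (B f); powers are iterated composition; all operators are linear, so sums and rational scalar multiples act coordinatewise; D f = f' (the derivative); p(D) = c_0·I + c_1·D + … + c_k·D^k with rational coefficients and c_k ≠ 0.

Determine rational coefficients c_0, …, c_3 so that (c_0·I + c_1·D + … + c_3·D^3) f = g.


D^0 f = (7/4)x^4 + (7/4)x^2
D^1 f = 7x^3 + (7/2)x
D^2 f = 21x^2 + 7/2
D^3 f = 42x
matching coefficients of g against c_0 f + c_1 Df + … from the top degree down determines the c_i
solution: c_0 = 1/2, c_1 = 0, c_2 = 3, c_3 = 3/2

p(D) = (1/2)·I + 3·D^2 + (3/2)·D^3, i.e. c_0 = 1/2, c_1 = 0, c_2 = 3, c_3 = 3/2


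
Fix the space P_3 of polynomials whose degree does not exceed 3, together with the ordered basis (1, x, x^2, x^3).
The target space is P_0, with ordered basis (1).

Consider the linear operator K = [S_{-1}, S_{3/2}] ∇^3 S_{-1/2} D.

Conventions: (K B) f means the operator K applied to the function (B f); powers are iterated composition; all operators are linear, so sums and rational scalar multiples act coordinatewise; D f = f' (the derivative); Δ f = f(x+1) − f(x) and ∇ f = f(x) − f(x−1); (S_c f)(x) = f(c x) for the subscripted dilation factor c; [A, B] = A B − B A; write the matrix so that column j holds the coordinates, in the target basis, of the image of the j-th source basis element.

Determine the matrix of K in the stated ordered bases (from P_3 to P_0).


the matrix is [[0, 0, 0, 0]] (rows listed top to bottom)

image of 1: 0
image of x: 0
image of x^2: 0
image of x^3: 0
each image's coordinates form column j of the matrix


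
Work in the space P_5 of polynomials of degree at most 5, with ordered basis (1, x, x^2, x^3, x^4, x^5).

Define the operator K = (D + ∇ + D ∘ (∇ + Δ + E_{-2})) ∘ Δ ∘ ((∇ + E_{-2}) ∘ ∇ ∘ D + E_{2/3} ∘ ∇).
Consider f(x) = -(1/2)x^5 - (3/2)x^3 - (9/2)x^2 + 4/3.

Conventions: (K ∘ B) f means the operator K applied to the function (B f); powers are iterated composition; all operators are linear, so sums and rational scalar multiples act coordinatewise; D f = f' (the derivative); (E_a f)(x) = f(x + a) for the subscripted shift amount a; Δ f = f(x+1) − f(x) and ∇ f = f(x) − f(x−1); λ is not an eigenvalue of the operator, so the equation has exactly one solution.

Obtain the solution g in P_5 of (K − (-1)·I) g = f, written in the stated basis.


write g with unknown coordinates in the stated basis and equate coefficients in (K − (-1)·I) g = f
solving from the highest basis element down gives g = -(1/2)x^5 - (3/2)x^3 + (171/2)x^2 + 270x - 50/3
check: K g = -90x^2 - 270x + 18
so K g − (-1)·g = -(1/2)x^5 - (3/2)x^3 - (9/2)x^2 + 4/3 = f ✓

the result is g(x) = -(1/2)x^5 - (3/2)x^3 + (171/2)x^2 + 270x - 50/3


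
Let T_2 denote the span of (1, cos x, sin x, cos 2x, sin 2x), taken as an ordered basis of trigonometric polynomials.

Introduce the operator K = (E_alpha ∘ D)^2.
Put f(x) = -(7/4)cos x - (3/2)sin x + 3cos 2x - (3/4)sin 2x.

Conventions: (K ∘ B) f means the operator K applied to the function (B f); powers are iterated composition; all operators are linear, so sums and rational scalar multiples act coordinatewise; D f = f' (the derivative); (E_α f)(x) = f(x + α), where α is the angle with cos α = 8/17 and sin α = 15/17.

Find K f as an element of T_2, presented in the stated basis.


D f = -(3/2)cos x + (7/4)sin x - (3/2)cos 2x - 6sin 2x
E_alpha D f = (57/68)cos x + (73/34)sin x - (141/34)cos 2x + (78/17)sin 2x
D (E_alpha ∘ D) f = (73/34)cos x - (57/68)sin x + (156/17)cos 2x + (141/17)sin 2x
E_alpha D (E_alpha ∘ D) f = (313/1156)cos x - (1323/578)sin x + (8724/4913)cos 2x - (60141/4913)sin 2x

g(x) = (313/1156)cos x - (1323/578)sin x + (8724/4913)cos 2x - (60141/4913)sin 2x


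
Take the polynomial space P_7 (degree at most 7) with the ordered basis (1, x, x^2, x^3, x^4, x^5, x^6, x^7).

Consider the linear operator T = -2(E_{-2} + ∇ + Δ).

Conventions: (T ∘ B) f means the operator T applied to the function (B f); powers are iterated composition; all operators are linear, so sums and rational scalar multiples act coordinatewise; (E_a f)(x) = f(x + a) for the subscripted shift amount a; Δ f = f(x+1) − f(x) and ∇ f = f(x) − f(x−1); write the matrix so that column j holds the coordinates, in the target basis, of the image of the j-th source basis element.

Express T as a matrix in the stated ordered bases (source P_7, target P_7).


image of 1: -2
image of x: -2x
image of x^2: -2x^2 - 8
image of x^3: -2x^3 - 24x + 12
image of x^4: -2x^4 - 48x^2 + 48x - 32
image of x^5: -2x^5 - 80x^3 + 120x^2 - 160x + 60
image of x^6: -2x^6 - 120x^4 + 240x^3 - 480x^2 + 360x - 128
image of x^7: -2x^7 - 168x^5 + 420x^4 - 1120x^3 + 1260x^2 - 896x + 252
each image's coordinates form column j of the matrix

the matrix is [[-2, 0, -8, 12, -32, 60, -128, 252]; [0, -2, 0, -24, 48, -160, 360, -896]; [0, 0, -2, 0, -48, 120, -480, 1260]; [0, 0, 0, -2, 0, -80, 240, -1120]; [0, 0, 0, 0, -2, 0, -120, 420]; [0, 0, 0, 0, 0, -2, 0, -168]; [0, 0, 0, 0, 0, 0, -2, 0]; [0, 0, 0, 0, 0, 0, 0, -2]] (rows listed top to bottom)


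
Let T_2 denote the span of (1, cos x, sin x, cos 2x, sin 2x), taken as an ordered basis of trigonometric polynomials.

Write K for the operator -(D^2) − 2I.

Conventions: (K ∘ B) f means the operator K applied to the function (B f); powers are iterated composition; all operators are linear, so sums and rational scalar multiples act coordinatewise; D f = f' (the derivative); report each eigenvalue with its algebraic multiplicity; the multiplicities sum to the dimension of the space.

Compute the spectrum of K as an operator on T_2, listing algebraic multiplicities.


image of 1: -2
image of cos x: -cos x
image of sin x: -sin x
image of cos 2x: 2cos 2x
image of sin 2x: 2sin 2x
the matrix is diagonal; its diagonal is (-2, -1, -1, 2, 2)
for a triangular matrix the eigenvalues are the diagonal entries, with algebraic multiplicity their repetition count

λ = -2 (multiplicity 1), λ = -1 (multiplicity 2), λ = 2 (multiplicity 2)


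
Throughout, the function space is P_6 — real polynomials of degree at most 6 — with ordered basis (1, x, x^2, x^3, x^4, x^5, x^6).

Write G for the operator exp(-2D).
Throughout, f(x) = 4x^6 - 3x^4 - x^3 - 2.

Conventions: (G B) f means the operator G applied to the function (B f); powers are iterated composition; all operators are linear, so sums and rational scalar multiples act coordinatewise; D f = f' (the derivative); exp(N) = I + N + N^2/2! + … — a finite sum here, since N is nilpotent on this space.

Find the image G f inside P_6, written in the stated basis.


the image equals g(x) = 4x^6 - 48x^5 + 237x^4 - 617x^3 + 894x^2 - 684x + 214

order-1 term: -48x^5 + 24x^3 + 6x^2
order-2 term: 240x^4 - 72x^2 - 12x
order-3 term: -640x^3 + 96x + 8
order-4 term: 960x^2 - 48
order-5 term: -768x
order-6 term: 256
the series for exp(-2D) f terminates at order 6
exp(-2D) f = 4x^6 - 48x^5 + 237x^4 - 617x^3 + 894x^2 - 684x + 214


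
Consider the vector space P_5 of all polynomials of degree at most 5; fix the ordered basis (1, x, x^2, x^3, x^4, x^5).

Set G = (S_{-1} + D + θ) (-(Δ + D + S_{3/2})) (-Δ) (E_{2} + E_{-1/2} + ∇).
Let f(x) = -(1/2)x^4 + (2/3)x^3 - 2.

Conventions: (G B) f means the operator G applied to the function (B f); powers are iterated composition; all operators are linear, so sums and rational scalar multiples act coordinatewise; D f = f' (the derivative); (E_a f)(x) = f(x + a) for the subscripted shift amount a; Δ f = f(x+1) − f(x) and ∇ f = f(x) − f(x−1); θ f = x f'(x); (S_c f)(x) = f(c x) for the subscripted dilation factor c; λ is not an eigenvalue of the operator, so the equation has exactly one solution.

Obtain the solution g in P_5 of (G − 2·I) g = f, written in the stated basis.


the result is g(x) = (1/4)x^4 + (77/12)x^3 + (387/2)x^2 + (489/4)x + 251629/96

write g with unknown coordinates in the stated basis and equate coefficients in (G − 2·I) g = f
solving from the highest basis element down gives g = (1/4)x^4 + (77/12)x^3 + (387/2)x^2 + (489/4)x + 251629/96
check: G g = (27/2)x^3 + 387x^2 + (489/2)x + 251533/48
so G g − 2·g = -(1/2)x^4 + (2/3)x^3 - 2 = f ✓


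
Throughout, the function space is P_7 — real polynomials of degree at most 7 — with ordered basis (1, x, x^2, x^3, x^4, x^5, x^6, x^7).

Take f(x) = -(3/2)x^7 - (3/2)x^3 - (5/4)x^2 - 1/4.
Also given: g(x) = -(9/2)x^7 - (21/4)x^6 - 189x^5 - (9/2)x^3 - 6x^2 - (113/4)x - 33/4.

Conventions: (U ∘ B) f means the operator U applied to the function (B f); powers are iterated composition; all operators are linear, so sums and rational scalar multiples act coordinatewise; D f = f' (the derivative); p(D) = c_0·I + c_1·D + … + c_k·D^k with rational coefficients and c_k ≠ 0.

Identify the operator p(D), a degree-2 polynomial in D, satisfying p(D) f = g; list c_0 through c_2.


c_0 = 3, c_1 = 1/2, c_2 = 3

D^0 f = -(3/2)x^7 - (3/2)x^3 - (5/4)x^2 - 1/4
D^1 f = -(21/2)x^6 - (9/2)x^2 - (5/2)x
D^2 f = -63x^5 - 9x - 5/2
matching coefficients of g against c_0 f + c_1 Df + … from the top degree down determines the c_i
solution: c_0 = 3, c_1 = 1/2, c_2 = 3


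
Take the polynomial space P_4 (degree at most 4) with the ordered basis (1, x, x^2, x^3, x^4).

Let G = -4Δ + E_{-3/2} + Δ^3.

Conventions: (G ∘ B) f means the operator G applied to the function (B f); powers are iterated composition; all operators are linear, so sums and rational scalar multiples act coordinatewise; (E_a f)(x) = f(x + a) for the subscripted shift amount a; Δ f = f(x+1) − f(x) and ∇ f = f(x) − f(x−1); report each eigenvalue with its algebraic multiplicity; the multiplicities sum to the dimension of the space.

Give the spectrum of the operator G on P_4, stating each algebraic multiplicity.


λ = 1 (multiplicity 5)

image of 1: 1
image of x: x - 11/2
image of x^2: x^2 - 11x - 7/4
image of x^3: x^3 - (33/2)x^2 - (21/4)x - 11/8
image of x^4: x^4 - 22x^3 - (21/2)x^2 - (11/2)x + 593/16
the matrix is upper triangular; its diagonal is (1, 1, 1, 1, 1)
for a triangular matrix the eigenvalues are the diagonal entries, with algebraic multiplicity their repetition count


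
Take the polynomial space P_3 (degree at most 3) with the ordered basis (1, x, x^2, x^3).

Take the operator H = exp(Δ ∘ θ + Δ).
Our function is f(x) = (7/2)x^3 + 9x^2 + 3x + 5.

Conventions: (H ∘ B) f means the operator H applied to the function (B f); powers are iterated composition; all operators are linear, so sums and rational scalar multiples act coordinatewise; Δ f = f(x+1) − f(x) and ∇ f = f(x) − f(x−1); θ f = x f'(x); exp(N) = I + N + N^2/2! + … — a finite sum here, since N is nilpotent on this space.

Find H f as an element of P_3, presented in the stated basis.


order-1 term: 42x^2 + 96x + 47
order-2 term: 126x + 159
order-3 term: 84
the series for exp(Δ ∘ θ + Δ) f terminates at order 3
exp(Δ ∘ θ + Δ) f = (7/2)x^3 + 51x^2 + 225x + 295

the image equals g(x) = (7/2)x^3 + 51x^2 + 225x + 295


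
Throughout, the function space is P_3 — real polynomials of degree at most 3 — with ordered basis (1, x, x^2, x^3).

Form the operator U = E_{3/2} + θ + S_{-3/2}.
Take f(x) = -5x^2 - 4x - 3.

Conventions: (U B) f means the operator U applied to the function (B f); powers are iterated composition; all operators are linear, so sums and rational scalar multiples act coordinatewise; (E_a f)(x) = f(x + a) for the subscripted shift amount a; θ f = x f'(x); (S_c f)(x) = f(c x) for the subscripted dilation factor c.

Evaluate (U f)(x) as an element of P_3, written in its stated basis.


E_{3/2} f = -5x^2 - 19x - 81/4
θ f = -10x^2 - 4x
S_{-3/2} f = -(45/4)x^2 + 6x - 3
(E_{3/2} + θ + S_{-3/2}) f = -(105/4)x^2 - 17x - 93/4

the result is g(x) = -(105/4)x^2 - 17x - 93/4


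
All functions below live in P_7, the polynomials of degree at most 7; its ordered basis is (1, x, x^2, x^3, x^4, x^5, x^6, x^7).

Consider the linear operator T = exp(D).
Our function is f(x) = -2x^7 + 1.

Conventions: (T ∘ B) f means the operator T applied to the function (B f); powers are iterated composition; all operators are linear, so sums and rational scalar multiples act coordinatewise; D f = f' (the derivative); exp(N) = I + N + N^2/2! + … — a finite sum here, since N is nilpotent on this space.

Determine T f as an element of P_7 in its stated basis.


order-1 term: -14x^6
order-2 term: -42x^5
order-3 term: -70x^4
order-4 term: -70x^3
order-5 term: -42x^2
order-6 term: -14x
order-7 term: -2
the series for exp(D) f terminates at order 7
exp(D) f = -2x^7 - 14x^6 - 42x^5 - 70x^4 - 70x^3 - 42x^2 - 14x - 1

the image equals g(x) = -2x^7 - 14x^6 - 42x^5 - 70x^4 - 70x^3 - 42x^2 - 14x - 1


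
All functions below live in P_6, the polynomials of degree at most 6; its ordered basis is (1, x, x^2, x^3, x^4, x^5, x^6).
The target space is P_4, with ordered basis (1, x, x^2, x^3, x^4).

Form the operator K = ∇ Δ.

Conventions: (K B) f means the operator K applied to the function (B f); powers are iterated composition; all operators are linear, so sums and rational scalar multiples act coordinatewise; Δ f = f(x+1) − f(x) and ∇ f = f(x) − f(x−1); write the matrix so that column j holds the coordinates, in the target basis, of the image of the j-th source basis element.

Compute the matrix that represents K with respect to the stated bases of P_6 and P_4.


image of 1: 0
image of x: 0
image of x^2: 2
image of x^3: 6x
image of x^4: 12x^2 + 2
image of x^5: 20x^3 + 10x
image of x^6: 30x^4 + 30x^2 + 2
each image's coordinates form column j of the matrix

the matrix is [[0, 0, 2, 0, 2, 0, 2]; [0, 0, 0, 6, 0, 10, 0]; [0, 0, 0, 0, 12, 0, 30]; [0, 0, 0, 0, 0, 20, 0]; [0, 0, 0, 0, 0, 0, 30]] (rows listed top to bottom)
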